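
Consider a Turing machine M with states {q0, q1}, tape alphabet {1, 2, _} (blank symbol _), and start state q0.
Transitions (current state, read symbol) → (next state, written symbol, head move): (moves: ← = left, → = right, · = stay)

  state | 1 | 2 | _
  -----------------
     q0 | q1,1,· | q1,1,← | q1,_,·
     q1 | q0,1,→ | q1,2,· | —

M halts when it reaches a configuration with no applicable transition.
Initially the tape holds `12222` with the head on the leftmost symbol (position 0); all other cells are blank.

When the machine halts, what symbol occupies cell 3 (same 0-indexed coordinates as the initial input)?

q0 | [1]2222_   read 1 → write 1, move ·, go to q1
q1 | [1]2222_   read 1 → write 1, move →, go to q0
q0 | 1[2]222_   read 2 → write 1, move ←, go to q1
q1 | [1]1222_   read 1 → write 1, move →, go to q0
q0 | 1[1]222_   read 1 → write 1, move ·, go to q1
q1 | 1[1]222_   read 1 → write 1, move →, go to q0
q0 | 11[2]22_   read 2 → write 1, move ←, go to q1
q1 | 1[1]122_   read 1 → write 1, move →, go to q0
q0 | 11[1]22_   read 1 → write 1, move ·, go to q1
q1 | 11[1]22_   read 1 → write 1, move →, go to q0
q0 | 111[2]2_   read 2 → write 1, move ←, go to q1
q1 | 11[1]12_   read 1 → write 1, move →, go to q0
q0 | 111[1]2_   read 1 → write 1, move ·, go to q1
q1 | 111[1]2_   read 1 → write 1, move →, go to q0
q0 | 1111[2]_   read 2 → write 1, move ←, go to q1
q1 | 111[1]1_   read 1 → write 1, move →, go to q0
q0 | 1111[1]_   read 1 → write 1, move ·, go to q1
q1 | 1111[1]_   read 1 → write 1, move →, go to q0
q0 | 11111[_]   read _ → write _, move ·, go to q1
q1 | 11111[_]
Cell 3 holds 1 when M halts.

1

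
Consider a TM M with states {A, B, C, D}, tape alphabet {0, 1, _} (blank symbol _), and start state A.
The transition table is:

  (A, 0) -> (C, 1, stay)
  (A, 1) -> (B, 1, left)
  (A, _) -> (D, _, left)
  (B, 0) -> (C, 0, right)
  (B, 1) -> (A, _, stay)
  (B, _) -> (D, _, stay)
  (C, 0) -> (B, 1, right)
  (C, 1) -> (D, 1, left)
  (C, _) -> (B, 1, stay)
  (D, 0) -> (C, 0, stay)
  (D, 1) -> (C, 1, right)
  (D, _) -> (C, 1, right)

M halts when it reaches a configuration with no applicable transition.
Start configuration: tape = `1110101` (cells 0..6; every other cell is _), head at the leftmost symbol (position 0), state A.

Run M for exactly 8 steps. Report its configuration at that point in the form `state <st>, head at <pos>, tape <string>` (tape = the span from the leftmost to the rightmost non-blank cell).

state D, head at -1, tape 11110101

state=A head=0 tape=_[1]110101   (A,1)→(B,1,left)
state=B head=-1 tape=[_]1110101   (B,_)→(D,_,stay)
state=D head=-1 tape=[_]1110101   (D,_)→(C,1,right)
state=C head=0 tape=1[1]110101   (C,1)→(D,1,left)
state=D head=-1 tape=[1]1110101   (D,1)→(C,1,right)
state=C head=0 tape=1[1]110101   (C,1)→(D,1,left)
state=D head=-1 tape=[1]1110101   (D,1)→(C,1,right)
state=C head=0 tape=1[1]110101   (C,1)→(D,1,left)
state=D head=-1 tape=[1]1110101
After 8 steps: state D, head at -1, tape 11110101.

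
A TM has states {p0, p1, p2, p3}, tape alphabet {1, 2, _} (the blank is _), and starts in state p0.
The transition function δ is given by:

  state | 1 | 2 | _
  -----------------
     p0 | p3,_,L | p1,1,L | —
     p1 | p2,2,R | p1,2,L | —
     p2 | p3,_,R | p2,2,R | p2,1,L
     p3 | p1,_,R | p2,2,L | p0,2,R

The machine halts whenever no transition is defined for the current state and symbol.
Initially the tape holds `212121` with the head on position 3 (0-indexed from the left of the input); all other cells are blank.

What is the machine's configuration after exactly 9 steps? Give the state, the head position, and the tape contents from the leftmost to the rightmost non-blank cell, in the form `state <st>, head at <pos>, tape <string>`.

state=p0 head=3 tape=212[1]21   (p0,1)→(p3,_,L)
state=p3 head=2 tape=21[2]_21   (p3,2)→(p2,2,L)
state=p2 head=1 tape=2[1]2_21   (p2,1)→(p3,_,R)
state=p3 head=2 tape=2_[2]_21   (p3,2)→(p2,2,L)
state=p2 head=1 tape=2[_]2_21   (p2,_)→(p2,1,L)
state=p2 head=0 tape=[2]12_21   (p2,2)→(p2,2,R)
state=p2 head=1 tape=2[1]2_21   (p2,1)→(p3,_,R)
state=p3 head=2 tape=2_[2]_21   (p3,2)→(p2,2,L)
state=p2 head=1 tape=2[_]2_21   (p2,_)→(p2,1,L)
state=p2 head=0 tape=[2]12_21
After 9 steps: state p2, head at 0, tape 212_21.

state p2, head at 0, tape 212_21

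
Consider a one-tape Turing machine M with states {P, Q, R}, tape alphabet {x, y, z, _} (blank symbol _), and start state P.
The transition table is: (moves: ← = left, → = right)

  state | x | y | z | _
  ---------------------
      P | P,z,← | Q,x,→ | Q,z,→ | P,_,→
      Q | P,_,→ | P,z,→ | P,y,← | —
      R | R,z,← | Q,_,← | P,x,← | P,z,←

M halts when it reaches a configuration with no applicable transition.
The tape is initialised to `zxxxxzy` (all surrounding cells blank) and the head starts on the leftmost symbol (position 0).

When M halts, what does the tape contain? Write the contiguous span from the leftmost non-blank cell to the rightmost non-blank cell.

P | [z]xxxxzy_   read z → write z, move →, go to Q
Q | z[x]xxxzy_   read x → write _, move →, go to P
P | z_[x]xxzy_   read x → write z, move ←, go to P
P | z[_]zxxzy_   read _ → write _, move →, go to P
P | z_[z]xxzy_   read z → write z, move →, go to Q
Q | z_z[x]xzy_   read x → write _, move →, go to P
P | z_z_[x]zy_   read x → write z, move ←, go to P
P | z_z[_]zzy_   read _ → write _, move →, go to P
P | z_z_[z]zy_   read z → write z, move →, go to Q
Q | z_z_z[z]y_   read z → write y, move ←, go to P
P | z_z_[z]yy_   read z → write z, move →, go to Q
Q | z_z_z[y]y_   read y → write z, move →, go to P
P | z_z_zz[y]_   read y → write x, move →, go to Q
Q | z_z_zzx[_]
The non-blank tape span at halt is z_z_zzx.

z_z_zzx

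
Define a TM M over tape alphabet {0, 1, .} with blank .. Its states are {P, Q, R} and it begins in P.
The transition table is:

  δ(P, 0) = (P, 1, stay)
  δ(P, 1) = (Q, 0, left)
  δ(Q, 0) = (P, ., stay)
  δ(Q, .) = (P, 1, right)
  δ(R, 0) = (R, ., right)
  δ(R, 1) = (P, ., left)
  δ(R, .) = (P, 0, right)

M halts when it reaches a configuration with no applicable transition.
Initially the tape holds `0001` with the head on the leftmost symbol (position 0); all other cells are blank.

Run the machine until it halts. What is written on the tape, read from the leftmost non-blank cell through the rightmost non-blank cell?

10001

P | .[0]001   read 0 → write 1, move stay, go to P
P | .[1]001   read 1 → write 0, move left, go to Q
Q | [.]0001   read . → write 1, move right, go to P
P | 1[0]001   read 0 → write 1, move stay, go to P
P | 1[1]001   read 1 → write 0, move left, go to Q
Q | [1]0001
The non-blank tape span at halt is 10001.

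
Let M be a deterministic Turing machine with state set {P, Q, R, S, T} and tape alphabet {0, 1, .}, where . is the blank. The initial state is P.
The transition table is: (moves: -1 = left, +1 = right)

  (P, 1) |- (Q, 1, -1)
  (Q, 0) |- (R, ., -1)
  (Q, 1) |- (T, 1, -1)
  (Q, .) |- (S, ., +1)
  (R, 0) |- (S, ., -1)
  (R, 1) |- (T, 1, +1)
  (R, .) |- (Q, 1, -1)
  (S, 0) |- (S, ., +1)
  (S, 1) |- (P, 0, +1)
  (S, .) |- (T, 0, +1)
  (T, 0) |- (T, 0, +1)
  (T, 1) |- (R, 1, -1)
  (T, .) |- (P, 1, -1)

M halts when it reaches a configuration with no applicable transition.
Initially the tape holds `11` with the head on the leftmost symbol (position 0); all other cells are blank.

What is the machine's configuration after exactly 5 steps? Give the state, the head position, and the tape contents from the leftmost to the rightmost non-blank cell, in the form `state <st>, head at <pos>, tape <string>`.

P | .[1]1   read 1 → write 1, move -1, go to Q
Q | [.]11   read . → write ., move +1, go to S
S | .[1]1   read 1 → write 0, move +1, go to P
P | .0[1]   read 1 → write 1, move -1, go to Q
Q | .[0]1   read 0 → write ., move -1, go to R
R | [.].1
After 5 steps: state R, head at -1, tape 1.

state R, head at -1, tape 1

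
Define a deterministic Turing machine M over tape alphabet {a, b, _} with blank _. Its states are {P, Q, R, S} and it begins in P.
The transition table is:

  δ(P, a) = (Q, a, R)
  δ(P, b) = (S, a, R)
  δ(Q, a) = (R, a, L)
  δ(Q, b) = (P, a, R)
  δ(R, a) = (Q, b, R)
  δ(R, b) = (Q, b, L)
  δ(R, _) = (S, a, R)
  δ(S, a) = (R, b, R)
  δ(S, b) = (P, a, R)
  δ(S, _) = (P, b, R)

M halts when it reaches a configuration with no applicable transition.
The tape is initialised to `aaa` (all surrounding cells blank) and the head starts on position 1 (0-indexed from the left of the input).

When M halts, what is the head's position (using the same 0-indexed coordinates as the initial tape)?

P | _a[a]a___   read a → write a, move R, go to Q
Q | _aa[a]___   read a → write a, move L, go to R
R | _a[a]a___   read a → write b, move R, go to Q
Q | _ab[a]___   read a → write a, move L, go to R
R | _a[b]a___   read b → write b, move L, go to Q
Q | _[a]ba___   read a → write a, move L, go to R
R | [_]aba___   read _ → write a, move R, go to S
S | a[a]ba___   read a → write b, move R, go to R
R | ab[b]a___   read b → write b, move L, go to Q
Q | a[b]ba___   read b → write a, move R, go to P
P | aa[b]a___   read b → write a, move R, go to S
S | aaa[a]___   read a → write b, move R, go to R
R | aaab[_]__   read _ → write a, move R, go to S
S | aaaba[_]_   read _ → write b, move R, go to P
P | aaabab[_]
At halt the head is at cell 5.

5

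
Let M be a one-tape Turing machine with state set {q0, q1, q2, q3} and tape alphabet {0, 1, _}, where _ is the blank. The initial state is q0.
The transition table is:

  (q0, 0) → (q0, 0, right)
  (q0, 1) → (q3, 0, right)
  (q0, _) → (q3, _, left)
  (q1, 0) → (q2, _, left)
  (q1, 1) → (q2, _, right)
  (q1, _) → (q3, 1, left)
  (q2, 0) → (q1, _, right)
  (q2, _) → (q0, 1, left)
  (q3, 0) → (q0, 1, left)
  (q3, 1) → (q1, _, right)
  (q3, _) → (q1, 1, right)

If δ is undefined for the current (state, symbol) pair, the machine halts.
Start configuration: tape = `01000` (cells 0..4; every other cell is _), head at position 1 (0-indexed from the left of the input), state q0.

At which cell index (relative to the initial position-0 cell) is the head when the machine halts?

state=q0 head=1 tape=0[1]000___   (q0,1)→(q3,0,right)
state=q3 head=2 tape=00[0]00___   (q3,0)→(q0,1,left)
state=q0 head=1 tape=0[0]100___   (q0,0)→(q0,0,right)
state=q0 head=2 tape=00[1]00___   (q0,1)→(q3,0,right)
state=q3 head=3 tape=000[0]0___   (q3,0)→(q0,1,left)
state=q0 head=2 tape=00[0]10___   (q0,0)→(q0,0,right)
state=q0 head=3 tape=000[1]0___   (q0,1)→(q3,0,right)
state=q3 head=4 tape=0000[0]___   (q3,0)→(q0,1,left)
state=q0 head=3 tape=000[0]1___   (q0,0)→(q0,0,right)
state=q0 head=4 tape=0000[1]___   (q0,1)→(q3,0,right)
state=q3 head=5 tape=00000[_]__   (q3,_)→(q1,1,right)
state=q1 head=6 tape=000001[_]_   (q1,_)→(q3,1,left)
state=q3 head=5 tape=00000[1]1_   (q3,1)→(q1,_,right)
state=q1 head=6 tape=00000_[1]_   (q1,1)→(q2,_,right)
state=q2 head=7 tape=00000__[_]   (q2,_)→(q0,1,left)
state=q0 head=6 tape=00000_[_]1   (q0,_)→(q3,_,left)
state=q3 head=5 tape=00000[_]_1   (q3,_)→(q1,1,right)
state=q1 head=6 tape=000001[_]1   (q1,_)→(q3,1,left)
state=q3 head=5 tape=00000[1]11   (q3,1)→(q1,_,right)
state=q1 head=6 tape=00000_[1]1   (q1,1)→(q2,_,right)
state=q2 head=7 tape=00000__[1]
At halt the head is at cell 7.

7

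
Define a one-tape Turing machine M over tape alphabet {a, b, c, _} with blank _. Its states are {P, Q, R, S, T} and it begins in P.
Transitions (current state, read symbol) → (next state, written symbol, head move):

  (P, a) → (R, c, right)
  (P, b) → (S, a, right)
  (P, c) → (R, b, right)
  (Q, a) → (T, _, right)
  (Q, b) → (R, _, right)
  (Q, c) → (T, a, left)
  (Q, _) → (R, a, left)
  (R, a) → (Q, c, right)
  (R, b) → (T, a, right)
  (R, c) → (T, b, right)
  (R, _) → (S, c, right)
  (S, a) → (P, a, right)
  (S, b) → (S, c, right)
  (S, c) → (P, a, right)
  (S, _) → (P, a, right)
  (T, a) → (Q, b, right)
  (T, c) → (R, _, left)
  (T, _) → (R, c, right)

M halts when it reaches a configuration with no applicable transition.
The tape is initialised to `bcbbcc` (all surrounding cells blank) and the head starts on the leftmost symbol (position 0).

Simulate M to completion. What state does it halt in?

P | [b]cbbcc___   read b → write a, move right, go to S
S | a[c]bbcc___   read c → write a, move right, go to P
P | aa[b]bcc___   read b → write a, move right, go to S
S | aaa[b]cc___   read b → write c, move right, go to S
S | aaac[c]c___   read c → write a, move right, go to P
P | aaaca[c]___   read c → write b, move right, go to R
R | aaacab[_]__   read _ → write c, move right, go to S
S | aaacabc[_]_   read _ → write a, move right, go to P
P | aaacabca[_]
No transition is defined for (P, _); M halts in state P.

P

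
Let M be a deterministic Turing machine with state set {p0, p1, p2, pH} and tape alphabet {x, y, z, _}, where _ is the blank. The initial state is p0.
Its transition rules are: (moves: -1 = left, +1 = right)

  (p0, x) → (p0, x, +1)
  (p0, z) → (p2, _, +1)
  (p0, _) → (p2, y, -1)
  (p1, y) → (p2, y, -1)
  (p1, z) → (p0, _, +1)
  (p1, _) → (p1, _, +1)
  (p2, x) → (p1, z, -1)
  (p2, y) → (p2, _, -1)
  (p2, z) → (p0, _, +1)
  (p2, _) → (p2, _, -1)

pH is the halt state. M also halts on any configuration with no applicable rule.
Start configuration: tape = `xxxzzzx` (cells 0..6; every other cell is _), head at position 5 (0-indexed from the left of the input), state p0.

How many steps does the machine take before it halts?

p0 | xxxzz[z]x_   read z → write _, move +1, go to p2
p2 | xxxzz_[x]_   read x → write z, move -1, go to p1
p1 | xxxzz[_]z_   read _ → write _, move +1, go to p1
p1 | xxxzz_[z]_   read z → write _, move +1, go to p0
p0 | xxxzz__[_]   read _ → write y, move -1, go to p2
p2 | xxxzz_[_]y   read _ → write _, move -1, go to p2
p2 | xxxzz[_]_y   read _ → write _, move -1, go to p2
p2 | xxxz[z]__y   read z → write _, move +1, go to p0
p0 | xxxz_[_]_y   read _ → write y, move -1, go to p2
p2 | xxxz[_]y_y   read _ → write _, move -1, go to p2
p2 | xxx[z]_y_y   read z → write _, move +1, go to p0
p0 | xxx_[_]y_y   read _ → write y, move -1, go to p2
p2 | xxx[_]yy_y   read _ → write _, move -1, go to p2
p2 | xx[x]_yy_y   read x → write z, move -1, go to p1
p1 | x[x]z_yy_y
M halts after 14 transitions.

14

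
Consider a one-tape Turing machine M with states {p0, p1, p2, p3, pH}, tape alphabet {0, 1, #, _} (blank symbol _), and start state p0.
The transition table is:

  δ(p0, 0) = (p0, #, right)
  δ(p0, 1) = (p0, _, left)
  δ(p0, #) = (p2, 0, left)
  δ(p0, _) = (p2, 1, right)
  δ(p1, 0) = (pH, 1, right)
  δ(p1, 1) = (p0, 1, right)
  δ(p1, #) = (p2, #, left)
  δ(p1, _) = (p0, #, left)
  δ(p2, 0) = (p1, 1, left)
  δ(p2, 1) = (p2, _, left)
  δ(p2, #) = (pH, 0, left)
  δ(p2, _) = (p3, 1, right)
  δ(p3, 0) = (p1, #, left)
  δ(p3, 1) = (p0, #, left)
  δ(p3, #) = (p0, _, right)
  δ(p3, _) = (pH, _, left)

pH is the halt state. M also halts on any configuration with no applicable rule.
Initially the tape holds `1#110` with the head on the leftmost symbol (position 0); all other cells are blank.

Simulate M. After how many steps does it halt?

15

state=p0 head=0 tape=__[1]#110   (p0,1)→(p0,_,left)
state=p0 head=-1 tape=_[_]_#110   (p0,_)→(p2,1,right)
state=p2 head=0 tape=_1[_]#110   (p2,_)→(p3,1,right)
state=p3 head=1 tape=_11[#]110   (p3,#)→(p0,_,right)
state=p0 head=2 tape=_11_[1]10   (p0,1)→(p0,_,left)
state=p0 head=1 tape=_11[_]_10   (p0,_)→(p2,1,right)
state=p2 head=2 tape=_111[_]10   (p2,_)→(p3,1,right)
state=p3 head=3 tape=_1111[1]0   (p3,1)→(p0,#,left)
state=p0 head=2 tape=_111[1]#0   (p0,1)→(p0,_,left)
state=p0 head=1 tape=_11[1]_#0   (p0,1)→(p0,_,left)
state=p0 head=0 tape=_1[1]__#0   (p0,1)→(p0,_,left)
state=p0 head=-1 tape=_[1]___#0   (p0,1)→(p0,_,left)
state=p0 head=-2 tape=[_]____#0   (p0,_)→(p2,1,right)
state=p2 head=-1 tape=1[_]___#0   (p2,_)→(p3,1,right)
state=p3 head=0 tape=11[_]__#0   (p3,_)→(pH,_,left)
state=pH head=-1 tape=1[1]___#0
M halts after 15 transitions.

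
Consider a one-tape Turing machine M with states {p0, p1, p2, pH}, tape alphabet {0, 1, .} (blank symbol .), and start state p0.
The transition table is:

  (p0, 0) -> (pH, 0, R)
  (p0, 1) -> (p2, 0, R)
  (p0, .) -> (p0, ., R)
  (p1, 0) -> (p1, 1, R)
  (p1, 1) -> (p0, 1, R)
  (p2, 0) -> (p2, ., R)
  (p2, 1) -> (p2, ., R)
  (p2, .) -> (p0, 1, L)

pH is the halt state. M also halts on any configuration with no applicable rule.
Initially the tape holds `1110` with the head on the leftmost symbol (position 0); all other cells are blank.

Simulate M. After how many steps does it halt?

state=p0 head=0 tape=[1]110..   (p0,1)→(p2,0,R)
state=p2 head=1 tape=0[1]10..   (p2,1)→(p2,.,R)
state=p2 head=2 tape=0.[1]0..   (p2,1)→(p2,.,R)
state=p2 head=3 tape=0..[0]..   (p2,0)→(p2,.,R)
state=p2 head=4 tape=0...[.].   (p2,.)→(p0,1,L)
state=p0 head=3 tape=0..[.]1.   (p0,.)→(p0,.,R)
state=p0 head=4 tape=0...[1].   (p0,1)→(p2,0,R)
state=p2 head=5 tape=0...0[.]   (p2,.)→(p0,1,L)
state=p0 head=4 tape=0...[0]1   (p0,0)→(pH,0,R)
state=pH head=5 tape=0...0[1]
M halts after 9 transitions.

9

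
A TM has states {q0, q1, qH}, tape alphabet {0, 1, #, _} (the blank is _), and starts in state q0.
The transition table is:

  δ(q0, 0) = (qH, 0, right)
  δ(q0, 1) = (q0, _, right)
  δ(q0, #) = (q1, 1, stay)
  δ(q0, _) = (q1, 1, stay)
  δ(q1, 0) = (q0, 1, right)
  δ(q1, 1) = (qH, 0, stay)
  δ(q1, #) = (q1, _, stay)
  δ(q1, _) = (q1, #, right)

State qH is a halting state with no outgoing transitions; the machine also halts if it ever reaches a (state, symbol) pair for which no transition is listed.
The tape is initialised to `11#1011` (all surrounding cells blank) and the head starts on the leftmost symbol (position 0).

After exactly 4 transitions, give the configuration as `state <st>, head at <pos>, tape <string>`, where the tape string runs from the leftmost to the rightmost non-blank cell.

state qH, head at 2, tape 01011

q0 | [1]1#1011   read 1 → write _, move right, go to q0
q0 | _[1]#1011   read 1 → write _, move right, go to q0
q0 | __[#]1011   read # → write 1, move stay, go to q1
q1 | __[1]1011   read 1 → write 0, move stay, go to qH
qH | __[0]1011
After 4 steps: state qH, head at 2, tape 01011.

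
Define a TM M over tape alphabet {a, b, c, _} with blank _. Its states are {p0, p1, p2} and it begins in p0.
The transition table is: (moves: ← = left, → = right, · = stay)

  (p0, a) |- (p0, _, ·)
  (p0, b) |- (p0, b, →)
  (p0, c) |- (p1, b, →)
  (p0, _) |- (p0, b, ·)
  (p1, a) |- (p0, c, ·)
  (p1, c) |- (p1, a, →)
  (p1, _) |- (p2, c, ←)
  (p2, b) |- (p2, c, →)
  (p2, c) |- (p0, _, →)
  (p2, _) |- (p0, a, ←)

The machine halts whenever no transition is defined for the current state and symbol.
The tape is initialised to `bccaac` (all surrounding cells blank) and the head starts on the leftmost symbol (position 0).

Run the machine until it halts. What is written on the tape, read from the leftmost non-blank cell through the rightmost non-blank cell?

p0 | [b]ccaac_   read b → write b, move →, go to p0
p0 | b[c]caac_   read c → write b, move →, go to p1
p1 | bb[c]aac_   read c → write a, move →, go to p1
p1 | bba[a]ac_   read a → write c, move ·, go to p0
p0 | bba[c]ac_   read c → write b, move →, go to p1
p1 | bbab[a]c_   read a → write c, move ·, go to p0
p0 | bbab[c]c_   read c → write b, move →, go to p1
p1 | bbabb[c]_   read c → write a, move →, go to p1
p1 | bbabba[_]   read _ → write c, move ←, go to p2
p2 | bbabb[a]c
The non-blank tape span at halt is bbabbac.

bbabbac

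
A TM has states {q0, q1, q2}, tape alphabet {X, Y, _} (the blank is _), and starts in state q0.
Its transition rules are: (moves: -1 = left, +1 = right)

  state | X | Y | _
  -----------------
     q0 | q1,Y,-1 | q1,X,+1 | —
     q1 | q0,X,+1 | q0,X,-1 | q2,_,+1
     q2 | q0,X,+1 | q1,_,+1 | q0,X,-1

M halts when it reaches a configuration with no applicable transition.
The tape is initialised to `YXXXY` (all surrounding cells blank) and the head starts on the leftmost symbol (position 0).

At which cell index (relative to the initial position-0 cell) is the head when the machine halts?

5

q0 | [Y]XXXY__   read Y → write X, move +1, go to q1
q1 | X[X]XXY__   read X → write X, move +1, go to q0
q0 | XX[X]XY__   read X → write Y, move -1, go to q1
q1 | X[X]YXY__   read X → write X, move +1, go to q0
q0 | XX[Y]XY__   read Y → write X, move +1, go to q1
q1 | XXX[X]Y__   read X → write X, move +1, go to q0
q0 | XXXX[Y]__   read Y → write X, move +1, go to q1
q1 | XXXXX[_]_   read _ → write _, move +1, go to q2
q2 | XXXXX_[_]   read _ → write X, move -1, go to q0
q0 | XXXXX[_]X
At halt the head is at cell 5.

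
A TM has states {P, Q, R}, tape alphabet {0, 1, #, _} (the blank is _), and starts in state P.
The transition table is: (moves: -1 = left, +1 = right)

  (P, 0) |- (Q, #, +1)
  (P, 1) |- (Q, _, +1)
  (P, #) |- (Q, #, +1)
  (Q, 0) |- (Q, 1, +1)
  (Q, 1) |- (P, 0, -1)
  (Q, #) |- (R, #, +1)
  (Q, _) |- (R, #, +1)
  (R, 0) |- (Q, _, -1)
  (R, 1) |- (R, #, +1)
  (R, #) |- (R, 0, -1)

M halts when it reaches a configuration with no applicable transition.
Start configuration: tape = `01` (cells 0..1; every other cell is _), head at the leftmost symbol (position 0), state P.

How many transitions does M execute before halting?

P | [0]1__   read 0 → write #, move +1, go to Q
Q | #[1]__   read 1 → write 0, move -1, go to P
P | [#]0__   read # → write #, move +1, go to Q
Q | #[0]__   read 0 → write 1, move +1, go to Q
Q | #1[_]_   read _ → write #, move +1, go to R
R | #1#[_]
M halts after 5 transitions.

5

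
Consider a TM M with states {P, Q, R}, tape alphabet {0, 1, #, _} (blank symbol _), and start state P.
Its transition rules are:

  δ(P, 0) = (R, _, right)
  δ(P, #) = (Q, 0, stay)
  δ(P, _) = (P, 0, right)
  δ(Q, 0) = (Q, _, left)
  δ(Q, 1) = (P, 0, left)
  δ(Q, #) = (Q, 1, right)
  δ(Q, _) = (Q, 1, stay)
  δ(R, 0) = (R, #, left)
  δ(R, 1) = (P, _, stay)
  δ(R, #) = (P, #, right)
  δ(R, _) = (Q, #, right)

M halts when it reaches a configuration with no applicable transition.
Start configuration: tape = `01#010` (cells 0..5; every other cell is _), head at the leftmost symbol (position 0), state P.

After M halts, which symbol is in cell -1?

P | _[0]1#010   read 0 → write _, move right, go to R
R | __[1]#010   read 1 → write _, move stay, go to P
P | __[_]#010   read _ → write 0, move right, go to P
P | __0[#]010   read # → write 0, move stay, go to Q
Q | __0[0]010   read 0 → write _, move left, go to Q
Q | __[0]_010   read 0 → write _, move left, go to Q
Q | _[_]__010   read _ → write 1, move stay, go to Q
Q | _[1]__010   read 1 → write 0, move left, go to P
P | [_]0__010   read _ → write 0, move right, go to P
P | 0[0]__010   read 0 → write _, move right, go to R
R | 0_[_]_010   read _ → write #, move right, go to Q
Q | 0_#[_]010   read _ → write 1, move stay, go to Q
Q | 0_#[1]010   read 1 → write 0, move left, go to P
P | 0_[#]0010   read # → write 0, move stay, go to Q
Q | 0_[0]0010   read 0 → write _, move left, go to Q
Q | 0[_]_0010   read _ → write 1, move stay, go to Q
Q | 0[1]_0010   read 1 → write 0, move left, go to P
P | [0]0_0010   read 0 → write _, move right, go to R
R | _[0]_0010   read 0 → write #, move left, go to R
R | [_]#_0010   read _ → write #, move right, go to Q
Q | #[#]_0010   read # → write 1, move right, go to Q
Q | #1[_]0010   read _ → write 1, move stay, go to Q
Q | #1[1]0010   read 1 → write 0, move left, go to P
P | #[1]00010
Cell -1 holds # when M halts.

#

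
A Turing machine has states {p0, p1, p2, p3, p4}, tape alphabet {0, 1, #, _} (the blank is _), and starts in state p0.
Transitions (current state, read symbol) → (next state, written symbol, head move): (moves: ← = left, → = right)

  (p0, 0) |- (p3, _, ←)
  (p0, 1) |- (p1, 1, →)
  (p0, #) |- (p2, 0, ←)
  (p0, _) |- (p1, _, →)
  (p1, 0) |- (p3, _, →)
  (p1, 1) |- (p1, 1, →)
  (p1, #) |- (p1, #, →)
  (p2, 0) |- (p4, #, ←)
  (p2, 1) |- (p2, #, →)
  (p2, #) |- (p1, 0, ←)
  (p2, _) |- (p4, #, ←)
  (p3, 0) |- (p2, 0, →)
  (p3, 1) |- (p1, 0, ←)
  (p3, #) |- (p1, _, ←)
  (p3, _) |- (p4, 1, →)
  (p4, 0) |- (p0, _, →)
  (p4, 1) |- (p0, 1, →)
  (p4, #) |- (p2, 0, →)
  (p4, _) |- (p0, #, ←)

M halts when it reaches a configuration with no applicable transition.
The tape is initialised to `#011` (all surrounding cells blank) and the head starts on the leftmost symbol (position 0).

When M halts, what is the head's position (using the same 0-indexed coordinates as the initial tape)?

-3

p0 | ___[#]011__   read # → write 0, move ←, go to p2
p2 | __[_]0011__   read _ → write #, move ←, go to p4
p4 | _[_]#0011__   read _ → write #, move ←, go to p0
p0 | [_]##0011__   read _ → write _, move →, go to p1
p1 | _[#]#0011__   read # → write #, move →, go to p1
p1 | _#[#]0011__   read # → write #, move →, go to p1
p1 | _##[0]011__   read 0 → write _, move →, go to p3
p3 | _##_[0]11__   read 0 → write 0, move →, go to p2
p2 | _##_0[1]1__   read 1 → write #, move →, go to p2
p2 | _##_0#[1]__   read 1 → write #, move →, go to p2
p2 | _##_0##[_]_   read _ → write #, move ←, go to p4
p4 | _##_0#[#]#_   read # → write 0, move →, go to p2
p2 | _##_0#0[#]_   read # → write 0, move ←, go to p1
p1 | _##_0#[0]0_   read 0 → write _, move →, go to p3
p3 | _##_0#_[0]_   read 0 → write 0, move →, go to p2
p2 | _##_0#_0[_]   read _ → write #, move ←, go to p4
p4 | _##_0#_[0]#   read 0 → write _, move →, go to p0
p0 | _##_0#__[#]   read # → write 0, move ←, go to p2
p2 | _##_0#_[_]0   read _ → write #, move ←, go to p4
p4 | _##_0#[_]#0   read _ → write #, move ←, go to p0
p0 | _##_0[#]##0   read # → write 0, move ←, go to p2
p2 | _##_[0]0##0   read 0 → write #, move ←, go to p4
p4 | _##[_]#0##0   read _ → write #, move ←, go to p0
p0 | _#[#]##0##0   read # → write 0, move ←, go to p2
p2 | _[#]0##0##0   read # → write 0, move ←, go to p1
p1 | [_]00##0##0
At halt the head is at cell -3.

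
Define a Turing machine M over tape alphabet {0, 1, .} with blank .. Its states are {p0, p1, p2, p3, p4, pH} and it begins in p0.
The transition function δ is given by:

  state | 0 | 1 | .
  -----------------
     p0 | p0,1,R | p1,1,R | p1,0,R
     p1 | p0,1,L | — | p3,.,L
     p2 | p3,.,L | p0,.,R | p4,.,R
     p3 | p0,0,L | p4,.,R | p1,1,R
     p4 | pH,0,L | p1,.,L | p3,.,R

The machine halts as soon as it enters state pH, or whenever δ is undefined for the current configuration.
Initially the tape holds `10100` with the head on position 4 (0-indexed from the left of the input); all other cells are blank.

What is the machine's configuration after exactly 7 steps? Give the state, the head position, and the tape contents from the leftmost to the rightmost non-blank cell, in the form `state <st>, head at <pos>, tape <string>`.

state p1, head at 5, tape 101011

p0 | 1010[0]..   read 0 → write 1, move R, go to p0
p0 | 10101[.].   read . → write 0, move R, go to p1
p1 | 101010[.]   read . → write ., move L, go to p3
p3 | 10101[0].   read 0 → write 0, move L, go to p0
p0 | 1010[1]0.   read 1 → write 1, move R, go to p1
p1 | 10101[0].   read 0 → write 1, move L, go to p0
p0 | 1010[1]1.   read 1 → write 1, move R, go to p1
p1 | 10101[1].
After 7 steps: state p1, head at 5, tape 101011.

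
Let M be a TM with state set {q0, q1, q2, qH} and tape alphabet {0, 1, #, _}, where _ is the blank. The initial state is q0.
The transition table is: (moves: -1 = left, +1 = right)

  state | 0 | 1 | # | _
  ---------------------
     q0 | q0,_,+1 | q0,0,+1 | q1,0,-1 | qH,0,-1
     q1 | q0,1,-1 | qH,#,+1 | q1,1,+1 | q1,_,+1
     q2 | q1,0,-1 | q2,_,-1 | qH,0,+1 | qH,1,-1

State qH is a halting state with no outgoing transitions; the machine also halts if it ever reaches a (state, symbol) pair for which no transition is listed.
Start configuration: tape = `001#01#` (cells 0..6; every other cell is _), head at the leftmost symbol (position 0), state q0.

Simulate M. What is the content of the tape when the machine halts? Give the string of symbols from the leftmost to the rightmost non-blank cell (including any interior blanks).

q0 | [0]01#01#   read 0 → write _, move +1, go to q0
q0 | _[0]1#01#   read 0 → write _, move +1, go to q0
q0 | __[1]#01#   read 1 → write 0, move +1, go to q0
q0 | __0[#]01#   read # → write 0, move -1, go to q1
q1 | __[0]001#   read 0 → write 1, move -1, go to q0
q0 | _[_]1001#   read _ → write 0, move -1, go to qH
qH | [_]01001#
The non-blank tape span at halt is 01001#.

01001#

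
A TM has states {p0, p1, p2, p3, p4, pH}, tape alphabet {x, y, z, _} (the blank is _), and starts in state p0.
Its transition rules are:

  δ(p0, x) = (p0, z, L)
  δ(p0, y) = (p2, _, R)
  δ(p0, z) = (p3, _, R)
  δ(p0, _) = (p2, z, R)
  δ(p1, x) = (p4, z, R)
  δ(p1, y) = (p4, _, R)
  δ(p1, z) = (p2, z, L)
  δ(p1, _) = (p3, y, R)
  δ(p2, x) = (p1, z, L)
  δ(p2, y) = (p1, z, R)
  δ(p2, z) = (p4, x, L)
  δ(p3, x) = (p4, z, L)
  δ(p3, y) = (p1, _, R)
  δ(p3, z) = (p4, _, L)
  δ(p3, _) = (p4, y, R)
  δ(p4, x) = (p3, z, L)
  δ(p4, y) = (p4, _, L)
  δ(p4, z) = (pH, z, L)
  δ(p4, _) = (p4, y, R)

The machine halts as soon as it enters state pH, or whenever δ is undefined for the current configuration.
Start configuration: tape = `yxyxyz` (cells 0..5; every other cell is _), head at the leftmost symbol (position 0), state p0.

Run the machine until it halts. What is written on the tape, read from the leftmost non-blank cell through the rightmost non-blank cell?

state=p0 head=0 tape=__[y]xyxyz   (p0,y)→(p2,_,R)
state=p2 head=1 tape=___[x]yxyz   (p2,x)→(p1,z,L)
state=p1 head=0 tape=__[_]zyxyz   (p1,_)→(p3,y,R)
state=p3 head=1 tape=__y[z]yxyz   (p3,z)→(p4,_,L)
state=p4 head=0 tape=__[y]_yxyz   (p4,y)→(p4,_,L)
state=p4 head=-1 tape=_[_]__yxyz   (p4,_)→(p4,y,R)
state=p4 head=0 tape=_y[_]_yxyz   (p4,_)→(p4,y,R)
state=p4 head=1 tape=_yy[_]yxyz   (p4,_)→(p4,y,R)
state=p4 head=2 tape=_yyy[y]xyz   (p4,y)→(p4,_,L)
state=p4 head=1 tape=_yy[y]_xyz   (p4,y)→(p4,_,L)
state=p4 head=0 tape=_y[y]__xyz   (p4,y)→(p4,_,L)
state=p4 head=-1 tape=_[y]___xyz   (p4,y)→(p4,_,L)
state=p4 head=-2 tape=[_]____xyz   (p4,_)→(p4,y,R)
state=p4 head=-1 tape=y[_]___xyz   (p4,_)→(p4,y,R)
state=p4 head=0 tape=yy[_]__xyz   (p4,_)→(p4,y,R)
state=p4 head=1 tape=yyy[_]_xyz   (p4,_)→(p4,y,R)
state=p4 head=2 tape=yyyy[_]xyz   (p4,_)→(p4,y,R)
state=p4 head=3 tape=yyyyy[x]yz   (p4,x)→(p3,z,L)
state=p3 head=2 tape=yyyy[y]zyz   (p3,y)→(p1,_,R)
state=p1 head=3 tape=yyyy_[z]yz   (p1,z)→(p2,z,L)
state=p2 head=2 tape=yyyy[_]zyz
The non-blank tape span at halt is yyyy_zyz.

yyyy_zyz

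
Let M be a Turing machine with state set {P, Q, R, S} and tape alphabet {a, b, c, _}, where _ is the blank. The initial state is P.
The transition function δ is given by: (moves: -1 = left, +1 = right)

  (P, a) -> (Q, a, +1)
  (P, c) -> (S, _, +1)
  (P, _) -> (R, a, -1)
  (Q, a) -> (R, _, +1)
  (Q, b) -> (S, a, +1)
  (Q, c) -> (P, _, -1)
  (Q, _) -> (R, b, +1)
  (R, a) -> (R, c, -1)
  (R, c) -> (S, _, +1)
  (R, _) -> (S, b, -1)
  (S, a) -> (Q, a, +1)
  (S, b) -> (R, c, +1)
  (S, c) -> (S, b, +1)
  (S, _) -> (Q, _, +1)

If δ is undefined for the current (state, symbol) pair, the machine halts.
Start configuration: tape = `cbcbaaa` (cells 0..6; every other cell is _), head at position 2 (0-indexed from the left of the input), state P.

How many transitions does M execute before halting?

state=P head=2 tape=cb[c]baaa____   (P,c)→(S,_,+1)
state=S head=3 tape=cb_[b]aaa____   (S,b)→(R,c,+1)
state=R head=4 tape=cb_c[a]aa____   (R,a)→(R,c,-1)
state=R head=3 tape=cb_[c]caa____   (R,c)→(S,_,+1)
state=S head=4 tape=cb__[c]aa____   (S,c)→(S,b,+1)
state=S head=5 tape=cb__b[a]a____   (S,a)→(Q,a,+1)
state=Q head=6 tape=cb__ba[a]____   (Q,a)→(R,_,+1)
state=R head=7 tape=cb__ba_[_]___   (R,_)→(S,b,-1)
state=S head=6 tape=cb__ba[_]b___   (S,_)→(Q,_,+1)
state=Q head=7 tape=cb__ba_[b]___   (Q,b)→(S,a,+1)
state=S head=8 tape=cb__ba_a[_]__   (S,_)→(Q,_,+1)
state=Q head=9 tape=cb__ba_a_[_]_   (Q,_)→(R,b,+1)
state=R head=10 tape=cb__ba_a_b[_]   (R,_)→(S,b,-1)
state=S head=9 tape=cb__ba_a_[b]b   (S,b)→(R,c,+1)
state=R head=10 tape=cb__ba_a_c[b]
M halts after 14 transitions.

14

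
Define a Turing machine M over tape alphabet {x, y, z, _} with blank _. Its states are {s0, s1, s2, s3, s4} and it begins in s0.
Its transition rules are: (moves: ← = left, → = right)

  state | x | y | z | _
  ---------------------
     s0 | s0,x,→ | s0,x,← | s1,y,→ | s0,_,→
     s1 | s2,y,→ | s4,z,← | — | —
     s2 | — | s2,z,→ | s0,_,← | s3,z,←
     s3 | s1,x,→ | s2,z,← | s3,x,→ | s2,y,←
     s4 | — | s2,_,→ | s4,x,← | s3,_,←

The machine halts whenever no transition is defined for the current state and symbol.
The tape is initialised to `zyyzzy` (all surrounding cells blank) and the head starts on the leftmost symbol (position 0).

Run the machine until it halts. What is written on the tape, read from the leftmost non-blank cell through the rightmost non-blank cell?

xyzy

state=s0 head=0 tape=[z]yyzzy   (s0,z)→(s1,y,→)
state=s1 head=1 tape=y[y]yzzy   (s1,y)→(s4,z,←)
state=s4 head=0 tape=[y]zyzzy   (s4,y)→(s2,_,→)
state=s2 head=1 tape=_[z]yzzy   (s2,z)→(s0,_,←)
state=s0 head=0 tape=[_]_yzzy   (s0,_)→(s0,_,→)
state=s0 head=1 tape=_[_]yzzy   (s0,_)→(s0,_,→)
state=s0 head=2 tape=__[y]zzy   (s0,y)→(s0,x,←)
state=s0 head=1 tape=_[_]xzzy   (s0,_)→(s0,_,→)
state=s0 head=2 tape=__[x]zzy   (s0,x)→(s0,x,→)
state=s0 head=3 tape=__x[z]zy   (s0,z)→(s1,y,→)
state=s1 head=4 tape=__xy[z]y
The non-blank tape span at halt is xyzy.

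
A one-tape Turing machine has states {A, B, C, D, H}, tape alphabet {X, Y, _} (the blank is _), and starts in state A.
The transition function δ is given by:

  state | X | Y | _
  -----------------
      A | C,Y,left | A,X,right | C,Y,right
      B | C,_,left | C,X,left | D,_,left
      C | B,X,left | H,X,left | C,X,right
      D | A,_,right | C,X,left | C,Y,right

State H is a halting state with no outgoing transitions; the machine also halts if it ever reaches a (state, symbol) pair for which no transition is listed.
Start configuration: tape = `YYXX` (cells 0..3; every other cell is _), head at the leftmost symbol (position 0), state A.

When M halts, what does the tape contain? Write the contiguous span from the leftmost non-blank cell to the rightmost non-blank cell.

A | ____[Y]YXX   read Y → write X, move right, go to A
A | ____X[Y]XX   read Y → write X, move right, go to A
A | ____XX[X]X   read X → write Y, move left, go to C
C | ____X[X]YX   read X → write X, move left, go to B
B | ____[X]XYX   read X → write _, move left, go to C
C | ___[_]_XYX   read _ → write X, move right, go to C
C | ___X[_]XYX   read _ → write X, move right, go to C
C | ___XX[X]YX   read X → write X, move left, go to B
B | ___X[X]XYX   read X → write _, move left, go to C
C | ___[X]_XYX   read X → write X, move left, go to B
B | __[_]X_XYX   read _ → write _, move left, go to D
D | _[_]_X_XYX   read _ → write Y, move right, go to C
C | _Y[_]X_XYX   read _ → write X, move right, go to C
C | _YX[X]_XYX   read X → write X, move left, go to B
B | _Y[X]X_XYX   read X → write _, move left, go to C
C | _[Y]_X_XYX   read Y → write X, move left, go to H
H | [_]X_X_XYX
The non-blank tape span at halt is X_X_XYX.

X_X_XYX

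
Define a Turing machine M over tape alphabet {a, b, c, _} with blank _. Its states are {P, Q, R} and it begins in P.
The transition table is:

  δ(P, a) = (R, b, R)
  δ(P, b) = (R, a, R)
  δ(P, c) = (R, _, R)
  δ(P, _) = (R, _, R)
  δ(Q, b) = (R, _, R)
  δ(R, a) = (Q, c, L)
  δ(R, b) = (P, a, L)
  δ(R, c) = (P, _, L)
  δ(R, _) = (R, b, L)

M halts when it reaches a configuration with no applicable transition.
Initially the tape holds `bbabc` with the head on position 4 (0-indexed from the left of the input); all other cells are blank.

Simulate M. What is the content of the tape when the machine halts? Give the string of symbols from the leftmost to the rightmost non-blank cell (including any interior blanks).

acbbbb

state=P head=4 tape=bbab[c]_   (P,c)→(R,_,R)
state=R head=5 tape=bbab_[_]   (R,_)→(R,b,L)
state=R head=4 tape=bbab[_]b   (R,_)→(R,b,L)
state=R head=3 tape=bba[b]bb   (R,b)→(P,a,L)
state=P head=2 tape=bb[a]abb   (P,a)→(R,b,R)
state=R head=3 tape=bbb[a]bb   (R,a)→(Q,c,L)
state=Q head=2 tape=bb[b]cbb   (Q,b)→(R,_,R)
state=R head=3 tape=bb_[c]bb   (R,c)→(P,_,L)
state=P head=2 tape=bb[_]_bb   (P,_)→(R,_,R)
state=R head=3 tape=bb_[_]bb   (R,_)→(R,b,L)
state=R head=2 tape=bb[_]bbb   (R,_)→(R,b,L)
state=R head=1 tape=b[b]bbbb   (R,b)→(P,a,L)
state=P head=0 tape=[b]abbbb   (P,b)→(R,a,R)
state=R head=1 tape=a[a]bbbb   (R,a)→(Q,c,L)
state=Q head=0 tape=[a]cbbbb
The non-blank tape span at halt is acbbbb.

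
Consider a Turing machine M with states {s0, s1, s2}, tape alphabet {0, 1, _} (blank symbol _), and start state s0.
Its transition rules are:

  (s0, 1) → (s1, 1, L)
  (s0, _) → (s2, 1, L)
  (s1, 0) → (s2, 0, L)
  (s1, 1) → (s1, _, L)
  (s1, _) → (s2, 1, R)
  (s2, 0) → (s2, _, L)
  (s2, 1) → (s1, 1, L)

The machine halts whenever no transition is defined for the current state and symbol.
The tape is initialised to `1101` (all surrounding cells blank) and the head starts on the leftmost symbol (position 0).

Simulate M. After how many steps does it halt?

state=s0 head=0 tape=__[1]101   (s0,1)→(s1,1,L)
state=s1 head=-1 tape=_[_]1101   (s1,_)→(s2,1,R)
state=s2 head=0 tape=_1[1]101   (s2,1)→(s1,1,L)
state=s1 head=-1 tape=_[1]1101   (s1,1)→(s1,_,L)
state=s1 head=-2 tape=[_]_1101   (s1,_)→(s2,1,R)
state=s2 head=-1 tape=1[_]1101
M halts after 5 transitions.

5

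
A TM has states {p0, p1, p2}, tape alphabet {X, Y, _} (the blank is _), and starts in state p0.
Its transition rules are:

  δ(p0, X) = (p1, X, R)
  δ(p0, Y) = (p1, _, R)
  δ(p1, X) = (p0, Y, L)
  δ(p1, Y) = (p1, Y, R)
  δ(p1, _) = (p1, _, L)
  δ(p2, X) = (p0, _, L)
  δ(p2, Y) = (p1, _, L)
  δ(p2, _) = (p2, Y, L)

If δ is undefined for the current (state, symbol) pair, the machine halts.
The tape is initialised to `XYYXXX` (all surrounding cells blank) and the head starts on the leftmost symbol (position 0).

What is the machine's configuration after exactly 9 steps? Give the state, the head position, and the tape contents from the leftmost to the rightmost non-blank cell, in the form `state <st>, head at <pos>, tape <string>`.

state p1, head at 5, tape XY__YX

state=p0 head=0 tape=[X]YYXXX   (p0,X)→(p1,X,R)
state=p1 head=1 tape=X[Y]YXXX   (p1,Y)→(p1,Y,R)
state=p1 head=2 tape=XY[Y]XXX   (p1,Y)→(p1,Y,R)
state=p1 head=3 tape=XYY[X]XX   (p1,X)→(p0,Y,L)
state=p0 head=2 tape=XY[Y]YXX   (p0,Y)→(p1,_,R)
state=p1 head=3 tape=XY_[Y]XX   (p1,Y)→(p1,Y,R)
state=p1 head=4 tape=XY_Y[X]X   (p1,X)→(p0,Y,L)
state=p0 head=3 tape=XY_[Y]YX   (p0,Y)→(p1,_,R)
state=p1 head=4 tape=XY__[Y]X   (p1,Y)→(p1,Y,R)
state=p1 head=5 tape=XY__Y[X]
After 9 steps: state p1, head at 5, tape XY__YX.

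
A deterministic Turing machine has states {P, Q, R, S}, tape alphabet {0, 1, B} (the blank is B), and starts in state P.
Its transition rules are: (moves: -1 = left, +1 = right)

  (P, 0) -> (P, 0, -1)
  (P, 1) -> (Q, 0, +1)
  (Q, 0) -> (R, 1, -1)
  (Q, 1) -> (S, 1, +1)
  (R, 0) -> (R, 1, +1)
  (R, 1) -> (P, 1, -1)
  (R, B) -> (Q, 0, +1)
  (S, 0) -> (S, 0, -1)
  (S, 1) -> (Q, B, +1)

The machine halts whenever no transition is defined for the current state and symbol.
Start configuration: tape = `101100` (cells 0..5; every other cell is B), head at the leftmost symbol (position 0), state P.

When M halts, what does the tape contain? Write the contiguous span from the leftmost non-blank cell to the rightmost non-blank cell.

P | [1]01100B   read 1 → write 0, move +1, go to Q
Q | 0[0]1100B   read 0 → write 1, move -1, go to R
R | [0]11100B   read 0 → write 1, move +1, go to R
R | 1[1]1100B   read 1 → write 1, move -1, go to P
P | [1]11100B   read 1 → write 0, move +1, go to Q
Q | 0[1]1100B   read 1 → write 1, move +1, go to S
S | 01[1]100B   read 1 → write B, move +1, go to Q
Q | 01B[1]00B   read 1 → write 1, move +1, go to S
S | 01B1[0]0B   read 0 → write 0, move -1, go to S
S | 01B[1]00B   read 1 → write B, move +1, go to Q
Q | 01BB[0]0B   read 0 → write 1, move -1, go to R
R | 01B[B]10B   read B → write 0, move +1, go to Q
Q | 01B0[1]0B   read 1 → write 1, move +1, go to S
S | 01B01[0]B   read 0 → write 0, move -1, go to S
S | 01B0[1]0B   read 1 → write B, move +1, go to Q
Q | 01B0B[0]B   read 0 → write 1, move -1, go to R
R | 01B0[B]1B   read B → write 0, move +1, go to Q
Q | 01B00[1]B   read 1 → write 1, move +1, go to S
S | 01B001[B]
The non-blank tape span at halt is 01B001.

01B001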